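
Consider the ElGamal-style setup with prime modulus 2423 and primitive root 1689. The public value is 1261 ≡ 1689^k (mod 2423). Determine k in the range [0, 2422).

Baby-step giant-step with m = ceil(sqrt(2422)) = 50.
Baby table (1689^j mod 2423 for j=0..49):
  0:1  1:1689  2:850  3:1234  4:446  5:2164  6:1112  7:343
  8:230  9:790  10:1660  11:329  12:814  13:1005  14:1345  15:1354
  16:2017  17:2398  18:1389  19:557  20:649  21:965  22:1629  23:1276
  24:1117  25:1519  26:2057  27:2114  28:1467  29:1457  30:1528  31:297
  32:72  33:458  34:625  35:1620  36:613  37:736  38:105  39:466
  40:2022  41:1151  42:793  43:1881  44:456  45:2093  46:2343  47:568
  48:2267  49:623
Giant step factor: 1689^(-50) ≡ 685 (mod 2423).
Scan 1261·685^i mod 2423 for i = 0, 1, …:
  i=0: 1261   i=1: 1197   i=2: 971   i=3: 1233
  i=4: 1401   i=5: 177   i=6: 95   i=7: 2077
  i=8: 444   i=9: 1265     …   i=22: 2221
  i=23: 2164
Match at i=23, j=5: k = 23·50 + 5 = 1155.

1155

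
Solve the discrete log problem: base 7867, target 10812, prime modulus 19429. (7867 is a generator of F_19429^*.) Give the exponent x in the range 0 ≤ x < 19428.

10475

Baby-step giant-step with m = ceil(sqrt(19428)) = 140.
Baby table (7867^j mod 19429 for j=0..139):
  0:1  1:7867  2:8324  3:9178  4:5162  5:2844  6:10969  7:8934
  8:9085  9:11833  10:5872  11:12291  12:14593  13:16599  14:2024  15:10457
  16:2833  17:2148  18:14515  19:5272  20:13338  21:13446  22:8206  23:13464
  24:13809  25:7864  26:4152  27:3635  28:16486  29:6787  30:2437  31:14885
  32:1712  33:4007  34:9231  35:14104  36:16578  37:11678  38:10514  39:4385
  40:10320  41:13078  42:8071  43:585  44:16951  45:12290  46:6726  47:8275
  48:12275  49:5295  50:19418  51:10608  52:5581  53:15616  54:1505  55:7574
  56:15344  57:18300  58:16639  59:5840  60:13124  61:802  62:14338  63:11701
  64:16594  65:1547  66:7695  67:15230  68:15196  69:295  70:8714  71:7526
  72:6879  73:7328  74:3533  75:10641  76:12615  77:18302  78:12944  79:3059
  80:12051  81:11126  82:597  83:14210  84:15033  85:288  86:11932  87:7545
  88:920  89:10052  90:3054  91:11574  92:8364  93:12994  94:7829  95:813
  96:3730  97:6120  98:978  99:42  100:121  101:19315  102:16325  103:3085
  104:2874  105:13831  106:6077  107:12419  108:11261  109:13476  110:11068  111:10607
  112:17143  113:7292  114:11756  115:2412  116:12500  117:7331  118:7705  119:16184
  120:1291  121:14359  122:2047  123:16537  124:19424  125:18952  126:16667  127:12397
  128:13048  129:5209  130:3442  131:13617  132:12862  133:18551  134:9498  135:16261
  136:4751  137:14150  138:9309  139:6002
Giant step factor: 7867^(-140) ≡ 12885 (mod 19429).
Scan 10812·12885^i mod 19429 for i = 0, 1, …:
  i=0: 10812   i=1: 6690   i=2: 13606   i=3: 5443
  i=4: 13794   i=5: 18627   i=6: 2458   i=7: 2060
  i=8: 3086   i=9: 11376     …   i=73: 9631
  i=74: 2412
Match at i=74, j=115: x = 74·140 + 115 = 10475.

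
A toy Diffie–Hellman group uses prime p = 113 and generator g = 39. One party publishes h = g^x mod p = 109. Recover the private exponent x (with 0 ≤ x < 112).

96

Baby-step giant-step with m = ceil(sqrt(112)) = 11.
Baby table (39^j mod 113 for j=0..10):
  0:1  1:39  2:52  3:107  4:105  5:27  6:36  7:48
  8:64  9:10  10:51
Giant step factor: 39^(-11) ≡ 5 (mod 113).
Scan 109·5^i mod 113 for i = 0, 1, …:
  i=0: 109   i=1: 93   i=2: 13   i=3: 65
  i=4: 99   i=5: 43   i=6: 102   i=7: 58
  i=8: 64
Match at i=8, j=8: x = 8·11 + 8 = 96.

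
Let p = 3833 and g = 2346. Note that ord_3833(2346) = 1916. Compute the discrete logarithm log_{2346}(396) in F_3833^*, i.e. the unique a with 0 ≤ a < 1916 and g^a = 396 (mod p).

Baby-step giant-step with m = ceil(sqrt(1916)) = 44.
Baby table (2346^j mod 3833 for j=0..43):
  0:1  1:2346  2:3361  3:425  4:470  5:2549  6:474  7:434
  8:2419  9:2134  10:466  11:831  12:2362  13:2567  14:539  15:3437
  16:2403  17:2928  18:352  19:1697  20:2508  21:113  22:621  23:326
  24:2029  25:3281  26:562  27:3733  28:3046  29:1204  30:3496  31:2829
  32:1911  33:2429  34:2596  35:3412  36:1248  37:3229  38:1226  39:1446
  40:111  41:3595  42:1270  43:1179
Giant step factor: 2346^(-44) ≡ 3219 (mod 3833).
Scan 396·3219^i mod 3833 for i = 0, 1, …:
  i=0: 396   i=1: 2168   i=2: 2732   i=3: 1406
  i=4: 2974   i=5: 2305   i=6: 2940   i=7: 183
  i=8: 2628   i=9: 101     …   i=21: 3061
  i=22: 2549
Match at i=22, j=5: a = 22·44 + 5 = 973.

973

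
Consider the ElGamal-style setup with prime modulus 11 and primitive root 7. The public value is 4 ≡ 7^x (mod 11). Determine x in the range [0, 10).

6

Successive powers of 7 modulo 11:
  7^0=1  7^1=7  7^2=5  7^3=2  7^4=3  7^5=10
  7^6=4
So 7^6 ≡ 4 (mod 11), giving x = 6.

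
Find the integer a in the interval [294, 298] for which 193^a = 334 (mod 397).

Compute 193^294 mod 397 = 83, then multiply by 193 repeatedly:
  193^294=83  193^295=139  193^296=228  193^297=334
Found 334 at exponent 297.

297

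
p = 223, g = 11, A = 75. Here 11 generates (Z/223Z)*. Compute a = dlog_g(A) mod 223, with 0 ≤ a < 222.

Baby-step giant-step with m = ceil(sqrt(222)) = 15.
Baby table (11^j mod 223 for j=0..14):
  0:1  1:11  2:121  3:216  4:146  5:45  6:49  7:93
  8:131  9:103  10:18  11:198  12:171  13:97  14:175
Giant step factor: 11^(-15) ≡ 155 (mod 223).
Scan 75·155^i mod 223 for i = 0, 1, …:
  i=0: 75   i=1: 29   i=2: 35   i=3: 73
  i=4: 165   i=5: 153   i=6: 77   i=7: 116
  i=8: 140   i=9: 69   i=10: 214   i=11: 166
  i=12: 85   i=13: 18
Match at i=13, j=10: a = 13·15 + 10 = 205.

205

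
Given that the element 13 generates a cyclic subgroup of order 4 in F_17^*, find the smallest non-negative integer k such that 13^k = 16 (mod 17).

Successive powers of 13 modulo 17:
  13^0=1  13^1=13  13^2=16
So 13^2 ≡ 16 (mod 17), giving k = 2.

2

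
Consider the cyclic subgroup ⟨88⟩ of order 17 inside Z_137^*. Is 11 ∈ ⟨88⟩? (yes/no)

⟨88⟩ has order 17; its elements mod 137 are {1, 16, 34, 38, 50, 56, 59, 60, 72, 73, 74, 88, 115, 119, 122, 123, 133}.
11 is not in this set.

no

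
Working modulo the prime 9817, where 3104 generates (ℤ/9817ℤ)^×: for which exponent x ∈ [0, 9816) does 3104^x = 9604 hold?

Baby-step giant-step with m = ceil(sqrt(9816)) = 100.
Baby table (3104^j mod 9817 for j=0..99):
  0:1  1:3104  2:4339  3:9149  4:7732  5:7380  6:4459  7:8583
  8:8111  9:5756  10:9501  11:836  12:3256  13:4931  14:1121  15:4366
  16:4604  17:7081  18:8978  19:7066  20:1686  21:883  22:1889  23:2707
  24:8993  25:4541  26:7869  27:680  28:65  29:5420  30:7159  31:5665
  32:1913  33:8484  34:5142  35:8143  36:6914  37:1094  38:8911  39:5255
  40:5483  41:6371  42:4146  43:8914  44:4750  45:8683  46:4367  47:7708
  48:1603  49:8310  50:4981  51:9066  52:5342  53:655  54:1001  55:4932
  56:4225  57:8705  58:3936  59:4996  60:6541  61:1708  62:452  63:8994
  64:7645  65:2391  66:12  67:7797  68:2983  69:1801  70:4431  71:207
  72:4423  73:4826  74:8979  75:353  76:6025  77:215  78:9621  79:270
  80:3635  81:3307  82:6163  83:6436  84:9566  85:6256  86:598  87:779
  88:3034  89:3033  90:9746  91:5407  92:6075  93:8160  94:780  95:6138
  96:7372  97:9078  98:3322  99:3638
Giant step factor: 3104^(-100) ≡ 5399 (mod 9817).
Scan 9604·5399^i mod 9817 for i = 0, 1, …:
  i=0: 9604   i=1: 8419   i=2: 1471   i=3: 9793
  i=4: 7862   i=5: 8047   i=6: 5528   i=7: 1992
  i=8: 5193   i=9: 9472     …   i=67: 9578
  i=68: 5483
Match at i=68, j=40: x = 68·100 + 40 = 6840.

6840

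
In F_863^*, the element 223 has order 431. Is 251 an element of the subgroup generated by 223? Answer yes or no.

no

251 ∈ ⟨223⟩ iff 251^431 ≡ 1 (mod 863), since |⟨223⟩| = 431.
251^431 mod 863 = 862.
Since 862 ≠ 1, 251 does not lie in the subgroup.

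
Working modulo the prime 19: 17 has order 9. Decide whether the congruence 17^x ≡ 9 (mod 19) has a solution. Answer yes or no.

yes

⟨17⟩ has order 9; its elements mod 19 are {1, 4, 5, 6, 7, 9, 11, 16, 17}.
9 is in this set.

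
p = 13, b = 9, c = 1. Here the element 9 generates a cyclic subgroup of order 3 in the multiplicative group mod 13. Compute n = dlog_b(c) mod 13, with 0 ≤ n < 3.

0

Successive powers of 9 modulo 13:
  9^0=1
So 9^0 ≡ 1 (mod 13), giving n = 0.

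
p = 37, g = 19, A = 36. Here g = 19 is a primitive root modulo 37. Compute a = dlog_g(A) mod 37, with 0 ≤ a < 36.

18

Successive powers of 19 modulo 37:
  19^0=1  19^1=19  19^2=28  19^3=14  19^4=7  19^5=22
  19^6=11  19^7=24  19^8=12  19^9=6  19^10=3  19^11=20
  19^12=10  19^13=5  19^14=21  19^15=29  19^16=33  19^17=35
  19^18=36
So 19^18 ≡ 36 (mod 37), giving a = 18.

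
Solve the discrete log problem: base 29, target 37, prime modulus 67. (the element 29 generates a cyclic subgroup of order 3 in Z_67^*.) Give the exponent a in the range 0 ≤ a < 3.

2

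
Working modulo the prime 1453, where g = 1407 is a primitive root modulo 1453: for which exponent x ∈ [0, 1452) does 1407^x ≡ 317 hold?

Baby-step giant-step with m = ceil(sqrt(1452)) = 39.
Baby table (1407^j mod 1453 for j=0..38):
  0:1  1:1407  2:663  3:15  4:763  5:1227  6:225  7:1274
  8:969  9:469  10:221  11:5  12:1223  13:409  14:75  15:909
  16:323  17:1125  18:558  19:486  20:892  21:1105  22:25  23:303
  24:592  25:375  26:186  27:162  28:1266  29:1337  30:977  31:101
  32:1166  33:125  34:62  35:54  36:422  37:930  38:810
Giant step factor: 1407^(-39) ≡ 446 (mod 1453).
Scan 317·446^i mod 1453 for i = 0, 1, …:
  i=0: 317   i=1: 441   i=2: 531   i=3: 1440
  i=4: 14   i=5: 432   i=6: 876   i=7: 1292
  i=8: 844   i=9: 97   i=10: 1125
Match at i=10, j=17: x = 10·39 + 17 = 407.

407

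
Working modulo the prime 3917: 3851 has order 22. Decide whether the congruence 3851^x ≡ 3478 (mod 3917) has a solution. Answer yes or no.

yes

3478 ∈ ⟨3851⟩ iff 3478^22 ≡ 1 (mod 3917), since |⟨3851⟩| = 22.
3478^22 mod 3917 = 1.
Since 1 = 1, 3478 lies in the subgroup.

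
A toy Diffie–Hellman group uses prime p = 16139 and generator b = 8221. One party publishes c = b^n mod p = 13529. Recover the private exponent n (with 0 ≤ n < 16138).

4629

Baby-step giant-step with m = ceil(sqrt(16138)) = 128.
Baby table (8221^j mod 16139 for j=0..127):
  0:1  1:8221  2:10848  3:13433  4:9655  5:2153  6:11469  7:2611
  8:161  9:183  10:3516  11:87  12:5111  13:7714  14:6663  15:757
  16:9782  17:13324  18:1211  19:14007  20:15921  21:15390  22:7569  23:8904
  24:9419  25:14816  26:1303  27:11806  28:13319  29:8523  30:8184  31:13312
  32:15532  33:12943  34:16115  35:12503  36:14011  37:388  38:10365  39:12884
  40:15246  41:1892  42:12275  43:11747  44:12450  45:14051  46:6448  47:8532
  48:1478  49:14110  50:7317  51:3004  52:3214  53:2751  54:5232  55:1837
  56:12012  57:12250  58:16029  59:15613  60:1006  61:7158  62:3124  63:5255
  64:13391  65:3292  66:14568  67:12148  68:576  69:6569  70:2655  71:6827
  72:9464  73:13564  74:5293  75:3009  76:12041  77:8574  78:7841  79:1695
  80:6638  81:5039  82:12945  83:279  84:1921  85:8599  86:3559  87:14671
  88:3544  89:4329  90:2214  91:12641  92:2640  93:12624  94:8134  95:5737
  96:5719  97:2992  98:1396  99:1687  100:5426  101:15089  102:2315  103:3734
  104:836  105:13681  106:14949  107:13383  108:2080  109:8479  110:1518  111:4031
  112:5484  113:7737  114:2078  115:8176  116:12100  117:9443  118:2313  119:3431
  120:11418  121:2954  122:11778  123:9077  124:11420  125:3257  126:1196  127:3665
Giant step factor: 8221^(-128) ≡ 6245 (mod 16139).
Scan 13529·6245^i mod 16139 for i = 0, 1, …:
  i=0: 13529   i=1: 940   i=2: 11843   i=3: 10637
  i=4: 16080   i=5: 2742   i=6: 311   i=7: 5515
  i=8: 549   i=9: 7037     …   i=35: 13583
  i=36: 15390
Match at i=36, j=21: n = 36·128 + 21 = 4629.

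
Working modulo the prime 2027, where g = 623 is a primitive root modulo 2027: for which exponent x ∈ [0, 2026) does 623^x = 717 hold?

392

Baby-step giant-step with m = ceil(sqrt(2026)) = 46.
Baby table (623^j mod 2027 for j=0..45):
  0:1  1:623  2:972  3:1510  4:202  5:172  6:1752  7:970
  8:264  9:285  10:1206  11:1348  12:626  13:814  14:372  15:678
  16:778  17:241  18:145  19:1147  20:1077  21:34  22:912  23:616
  24:665  25:787  26:1794  27:785  28:548  29:868  30:1582  31:464
  32:1238  33:1014  34:1325  35:486  36:755  37:101  38:86  39:876
  40:485  41:132  42:1156  43:603  44:674  45:313
Giant step factor: 623^(-46) ≡ 254 (mod 2027).
Scan 717·254^i mod 2027 for i = 0, 1, …:
  i=0: 717   i=1: 1715   i=2: 1832   i=3: 1145
  i=4: 969   i=5: 859   i=6: 1297   i=7: 1064
  i=8: 665
Match at i=8, j=24: x = 8·46 + 24 = 392.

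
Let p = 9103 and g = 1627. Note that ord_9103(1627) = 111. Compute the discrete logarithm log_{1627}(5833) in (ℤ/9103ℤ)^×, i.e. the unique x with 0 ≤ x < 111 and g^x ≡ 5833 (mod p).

Baby-step giant-step with m = ceil(sqrt(111)) = 11.
Baby table (1627^j mod 9103 for j=0..10):
  0:1  1:1627  2:7259  3:3802  4:4917  5:7525  6:8743  7:5975
  8:8424  9:5833  10:4965
Giant step factor: 1627^(-11) ≡ 4586 (mod 9103).
Scan 5833·4586^i mod 9103 for i = 0, 1, …:
  i=0: 5833
Match at i=0, j=9: x = 0·11 + 9 = 9.

9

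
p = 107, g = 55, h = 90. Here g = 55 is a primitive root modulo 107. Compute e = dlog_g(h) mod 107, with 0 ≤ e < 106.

Baby-step giant-step with m = ceil(sqrt(106)) = 11.
Baby table (55^j mod 107 for j=0..10):
  0:1  1:55  2:29  3:97  4:92  5:31  6:100  7:43
  8:11  9:70  10:105
Giant step factor: 55^(-11) ≡ 71 (mod 107).
Scan 90·71^i mod 107 for i = 0, 1, …:
  i=0: 90   i=1: 77   i=2: 10   i=3: 68
  i=4: 13   i=5: 67   i=6: 49   i=7: 55
Match at i=7, j=1: e = 7·11 + 1 = 78.

78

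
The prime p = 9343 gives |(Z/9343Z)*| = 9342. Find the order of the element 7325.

The order of 7325 must divide p − 1 = 9342 = 2 · 3^3 · 173.
Divisors: 1, 2, 3, 6, 9, 18, 27, 54, 173, 346, 519, 1038, 1557, 3114, 4671, 9342.
Check each in increasing order: 7325^1 ≡ 7325;  7325^2 ≡ 8119;  7325^3 ≡ 3480;  7325^6 ≡ 1872;  7325^9 ≡ 2489;  7325^18 ≡ 712;  7325^27 ≡ 6341;  7325^54 ≡ 5352;  7325^173 ≡ 7426;  7325^346 ≡ 3090;  7325^519 ≡ 9275;  7325^1038 ≡ 4624;  7325^1557 ≡ 3230;  7325^3114 ≡ 6112;  7325^4671 ≡ 1.
Smallest exponent giving 1 is 4671.

4671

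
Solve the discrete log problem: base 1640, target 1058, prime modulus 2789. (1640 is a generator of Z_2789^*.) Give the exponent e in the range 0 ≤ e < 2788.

Baby-step giant-step with m = ceil(sqrt(2788)) = 53.
Baby table (1640^j mod 2789 for j=0..52):
  0:1  1:1640  2:1004  3:1050  4:1187  5:2747  6:845  7:2456
  8:524  9:348  10:1764  11:767  12:41  13:304  14:2118  15:1215
  16:1254  17:1067  18:1177  19:292  20:1961  21:323  22:2599  23:768
  24:1681  25:1308  26:379  27:2402  28:1212  29:1912  30:844  31:816
  32:2309  33:2087  34:577  35:809  36:1985  37:637  38:1594  39:867
  40:2279  41:300  42:1136  43:2777  44:2632  45:1897  46:1345  47:2490
  48:504  49:1016  50:1207  51:2079  52:1402
Giant step factor: 1640^(-53) ≡ 1041 (mod 2789).
Scan 1058·1041^i mod 2789 for i = 0, 1, …:
  i=0: 1058   i=1: 2512   i=2: 1699   i=3: 433
  i=4: 1724   i=5: 1357   i=6: 1403   i=7: 1876
  i=8: 616   i=9: 2575     …   i=44: 182
  i=45: 2599
Match at i=45, j=22: e = 45·53 + 22 = 2407.

2407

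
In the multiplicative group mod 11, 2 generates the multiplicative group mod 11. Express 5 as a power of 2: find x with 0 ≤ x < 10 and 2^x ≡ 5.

Successive powers of 2 modulo 11:
  2^0=1  2^1=2  2^2=4  2^3=8  2^4=5
So 2^4 ≡ 5 (mod 11), giving x = 4.

4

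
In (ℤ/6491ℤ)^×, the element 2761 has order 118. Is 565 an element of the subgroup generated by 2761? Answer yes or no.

no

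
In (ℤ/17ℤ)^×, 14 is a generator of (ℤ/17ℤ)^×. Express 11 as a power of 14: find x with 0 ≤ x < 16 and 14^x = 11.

15

Successive powers of 14 modulo 17:
  14^0=1  14^1=14  14^2=9  14^3=7  14^4=13  14^5=12
  14^6=15  14^7=6  14^8=16  14^9=3  14^10=8  14^11=10
  14^12=4  14^13=5  14^14=2  14^15=11
So 14^15 ≡ 11 (mod 17), giving x = 15.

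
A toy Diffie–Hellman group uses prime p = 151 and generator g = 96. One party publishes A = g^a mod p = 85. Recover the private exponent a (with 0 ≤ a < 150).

70

Baby-step giant-step with m = ceil(sqrt(150)) = 13.
Baby table (96^j mod 151 for j=0..12):
  0:1  1:96  2:5  3:27  4:25  5:135  6:125  7:71
  8:21  9:53  10:105  11:114  12:72
Giant step factor: 96^(-13) ≡ 111 (mod 151).
Scan 85·111^i mod 151 for i = 0, 1, …:
  i=0: 85   i=1: 73   i=2: 100   i=3: 77
  i=4: 91   i=5: 135
Match at i=5, j=5: a = 5·13 + 5 = 70.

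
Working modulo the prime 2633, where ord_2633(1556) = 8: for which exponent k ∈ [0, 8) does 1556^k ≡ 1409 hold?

2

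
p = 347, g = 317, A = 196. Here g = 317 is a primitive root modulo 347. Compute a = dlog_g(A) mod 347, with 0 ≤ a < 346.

114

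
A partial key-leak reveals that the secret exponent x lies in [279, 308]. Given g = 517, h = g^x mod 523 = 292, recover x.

Compute 517^279 mod 523 = 442, then multiply by 517 repeatedly:
  517^279=442  517^280=486  517^281=222  517^282=237  517^283=147
  517^284=164  517^285=62  517^286=151  517^287=140  517^288=206
  517^289=333  517^290=94  517^291=482  517^292=246  517^293=93
  517^294=488  517^295=210  517^296=309  517^297=238  517^298=141
  517^299=200  517^300=369  517^301=401  517^302=209  517^303=315
  517^304=202  517^305=357  517^306=473  517^307=300  517^308=292
Found 292 at exponent 308.

308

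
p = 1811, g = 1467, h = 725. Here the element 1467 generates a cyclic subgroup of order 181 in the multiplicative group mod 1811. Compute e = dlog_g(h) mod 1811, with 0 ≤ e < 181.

29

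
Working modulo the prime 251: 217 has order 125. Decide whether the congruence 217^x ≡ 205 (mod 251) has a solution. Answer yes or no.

205 ∈ ⟨217⟩ iff 205^125 ≡ 1 (mod 251), since |⟨217⟩| = 125.
205^125 mod 251 = 1.
Since 1 = 1, 205 lies in the subgroup.

yes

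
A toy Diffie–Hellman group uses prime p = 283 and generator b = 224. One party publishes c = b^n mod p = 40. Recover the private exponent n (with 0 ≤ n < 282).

Baby-step giant-step with m = ceil(sqrt(282)) = 17.
Baby table (224^j mod 283 for j=0..16):
  0:1  1:224  2:85  3:79  4:150  5:206  6:15  7:247
  8:143  9:53  10:269  11:260  12:225  13:26  14:164  15:229
  16:73
Giant step factor: 224^(-17) ≡ 178 (mod 283).
Scan 40·178^i mod 283 for i = 0, 1, …:
  i=0: 40   i=1: 45   i=2: 86   i=3: 26
Match at i=3, j=13: n = 3·17 + 13 = 64.

64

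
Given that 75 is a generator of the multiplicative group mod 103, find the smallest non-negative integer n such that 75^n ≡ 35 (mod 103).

25

Baby-step giant-step with m = ceil(sqrt(102)) = 11.
Baby table (75^j mod 103 for j=0..10):
  0:1  1:75  2:63  3:90  4:55  5:5  6:66  7:6
  8:38  9:69  10:25
Giant step factor: 75^(-11) ≡ 54 (mod 103).
Scan 35·54^i mod 103 for i = 0, 1, …:
  i=0: 35   i=1: 36   i=2: 90
Match at i=2, j=3: n = 2·11 + 3 = 25.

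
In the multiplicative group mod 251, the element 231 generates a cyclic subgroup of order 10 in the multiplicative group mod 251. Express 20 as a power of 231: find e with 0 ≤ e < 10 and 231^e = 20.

6

Successive powers of 231 modulo 251:
  231^0=1  231^1=231  231^2=149  231^3=32  231^4=113  231^5=250
  231^6=20
So 231^6 ≡ 20 (mod 251), giving e = 6.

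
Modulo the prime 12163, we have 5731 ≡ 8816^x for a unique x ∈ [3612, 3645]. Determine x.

Compute 8816^3612 mod 12163 = 5731, then multiply by 8816 repeatedly:
  8816^3612=5731
Found 5731 at exponent 3612.

3612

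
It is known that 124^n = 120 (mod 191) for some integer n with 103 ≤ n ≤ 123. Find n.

116

Compute 124^103 mod 191 = 179, then multiply by 124 repeatedly:
  124^103=179  124^104=40  124^105=185  124^106=20  124^107=188
  124^108=10  124^109=94  124^110=5  124^111=47  124^112=98
  124^113=119  124^114=49  124^115=155  124^116=120
Found 120 at exponent 116.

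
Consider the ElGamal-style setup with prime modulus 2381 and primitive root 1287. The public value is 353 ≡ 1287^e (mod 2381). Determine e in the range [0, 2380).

741

Baby-step giant-step with m = ceil(sqrt(2380)) = 49.
Baby table (1287^j mod 2381 for j=0..48):
  0:1  1:1287  2:1574  3:1888  4:1236  5:224  6:187  7:188
  8:1475  9:668  10:175  11:1411  12:1635  13:1822  14:2010  15:1104
  16:1772  17:1947  18:977  19:231  20:2053  21:1682  22:405  23:2177
  24:1743  25:339  26:570  27:242  28:1924  29:2329  30:2125  31:1487
  32:1826  33:15  34:257  35:2181  36:2129  37:1873  38:979  39:424
  40:439  41:696  42:496  43:244  44:2117  45:715  46:1139  47:1578
  48:2274
Giant step factor: 1287^(-49) ≡ 1469 (mod 2381).
Scan 353·1469^i mod 2381 for i = 0, 1, …:
  i=0: 353   i=1: 1880   i=2: 2141   i=3: 2209
  i=4: 2099   i=5: 36   i=6: 502   i=7: 1709
  i=8: 947   i=9: 639     …   i=14: 1313
  i=15: 187
Match at i=15, j=6: e = 15·49 + 6 = 741.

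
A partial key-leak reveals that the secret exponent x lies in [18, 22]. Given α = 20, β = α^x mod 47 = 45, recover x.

Compute 20^18 mod 47 = 28, then multiply by 20 repeatedly:
  20^18=28  20^19=43  20^20=14  20^21=45
Found 45 at exponent 21.

21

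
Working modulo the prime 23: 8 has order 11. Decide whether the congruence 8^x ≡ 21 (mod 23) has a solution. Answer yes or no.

no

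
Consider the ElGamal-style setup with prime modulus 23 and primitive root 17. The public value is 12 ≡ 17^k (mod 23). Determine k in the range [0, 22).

6

Successive powers of 17 modulo 23:
  17^0=1  17^1=17  17^2=13  17^3=14  17^4=8  17^5=21
  17^6=12
So 17^6 ≡ 12 (mod 23), giving k = 6.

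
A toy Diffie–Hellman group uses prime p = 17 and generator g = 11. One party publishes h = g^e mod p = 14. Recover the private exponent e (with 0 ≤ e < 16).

Successive powers of 11 modulo 17:
  11^0=1  11^1=11  11^2=2  11^3=5  11^4=4  11^5=10
  11^6=8  11^7=3  11^8=16  11^9=6  11^10=15  11^11=12
  11^12=13  11^13=7  11^14=9  11^15=14
So 11^15 ≡ 14 (mod 17), giving e = 15.

15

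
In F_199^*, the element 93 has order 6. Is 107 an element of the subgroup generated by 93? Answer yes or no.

107 ∈ ⟨93⟩ iff 107^6 ≡ 1 (mod 199), since |⟨93⟩| = 6.
107^6 mod 199 = 1.
Since 1 = 1, 107 lies in the subgroup.

yes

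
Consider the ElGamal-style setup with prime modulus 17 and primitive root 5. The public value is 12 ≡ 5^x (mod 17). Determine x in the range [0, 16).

9

Successive powers of 5 modulo 17:
  5^0=1  5^1=5  5^2=8  5^3=6  5^4=13  5^5=14
  5^6=2  5^7=10  5^8=16  5^9=12
So 5^9 ≡ 12 (mod 17), giving x = 9.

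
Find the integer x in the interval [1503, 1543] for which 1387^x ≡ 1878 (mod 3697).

1525

Compute 1387^1503 mod 3697 = 1718, then multiply by 1387 repeatedly:
  1387^1503=1718  1387^1504=1998  1387^1505=2173  1387^1506=896  1387^1507=560
  1387^1508=350  1387^1509=1143  1387^1510=3025  1387^1511=3277  1387^1512=1586
  1387^1513=67  1387^1514=504  1387^1515=315  1387^1516=659  1387^1517=874
  1387^1518=3319  1387^1519=688  1387^1520=430  1387^1521=1193  1387^1522=2132
  1387^1523=3181  1387^1524=1526  1387^1525=1878
Found 1878 at exponent 1525.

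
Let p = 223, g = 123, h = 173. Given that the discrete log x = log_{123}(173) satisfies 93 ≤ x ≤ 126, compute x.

Compute 123^93 mod 223 = 167, then multiply by 123 repeatedly:
  123^93=167  123^94=25  123^95=176  123^96=17  123^97=84
  123^98=74  123^99=182  123^100=86  123^101=97  123^102=112
  123^103=173
Found 173 at exponent 103.

103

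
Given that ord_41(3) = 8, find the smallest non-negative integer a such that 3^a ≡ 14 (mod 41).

Successive powers of 3 modulo 41:
  3^0=1  3^1=3  3^2=9  3^3=27  3^4=40  3^5=38
  3^6=32  3^7=14
So 3^7 ≡ 14 (mod 41), giving a = 7.

7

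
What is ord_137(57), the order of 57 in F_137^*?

136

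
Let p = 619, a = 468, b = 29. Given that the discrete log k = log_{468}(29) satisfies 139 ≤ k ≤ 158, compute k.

Compute 468^139 mod 619 = 467, then multiply by 468 repeatedly:
  468^139=467  468^140=49  468^141=29
Found 29 at exponent 141.

141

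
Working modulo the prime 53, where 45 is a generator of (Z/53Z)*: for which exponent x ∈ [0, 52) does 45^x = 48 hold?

33

Baby-step giant-step with m = ceil(sqrt(52)) = 8.
Baby table (45^j mod 53 for j=0..7):
  0:1  1:45  2:11  3:18  4:15  5:39  6:6  7:5
Giant step factor: 45^(-8) ≡ 49 (mod 53).
Scan 48·49^i mod 53 for i = 0, 1, …:
  i=0: 48   i=1: 20   i=2: 26   i=3: 2
  i=4: 45
Match at i=4, j=1: x = 4·8 + 1 = 33.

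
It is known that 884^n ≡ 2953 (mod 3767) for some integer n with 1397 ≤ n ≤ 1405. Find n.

1404

Compute 884^1397 mod 3767 = 3451, then multiply by 884 repeatedly:
  884^1397=3451  884^1398=3181  884^1399=1822  884^1400=2139  884^1401=3609
  884^1402=3474  884^1403=911  884^1404=2953
Found 2953 at exponent 1404.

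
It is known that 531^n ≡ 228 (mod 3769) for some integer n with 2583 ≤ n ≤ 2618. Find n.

2598

Compute 531^2583 mod 3769 = 2053, then multiply by 531 repeatedly:
  531^2583=2053  531^2584=902  531^2585=299  531^2586=471  531^2587=1347
  531^2588=2916  531^2589=3106  531^2590=2233  531^2591=2257  531^2592=3694
  531^2593=1634  531^2594=784  531^2595=1714  531^2596=1805  531^2597=1129
  531^2598=228
Found 228 at exponent 2598.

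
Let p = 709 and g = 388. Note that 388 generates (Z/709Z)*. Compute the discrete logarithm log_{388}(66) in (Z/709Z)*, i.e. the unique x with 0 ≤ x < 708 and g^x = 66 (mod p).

585

Baby-step giant-step with m = ceil(sqrt(708)) = 27.
Baby table (388^j mod 709 for j=0..26):
  0:1  1:388  2:236  3:107  4:394  5:437  6:105  7:327
  8:674  9:600  10:248  11:509  12:390  13:303  14:579  15:608
  16:516  17:270  18:537  19:619  20:530  21:30  22:296  23:699
  24:374  25:476  26:348
Giant step factor: 388^(-27) ≡ 70 (mod 709).
Scan 66·70^i mod 709 for i = 0, 1, …:
  i=0: 66   i=1: 366   i=2: 96   i=3: 339
  i=4: 333   i=5: 622   i=6: 291   i=7: 518
  i=8: 101   i=9: 689     …   i=20: 585
  i=21: 537
Match at i=21, j=18: x = 21·27 + 18 = 585.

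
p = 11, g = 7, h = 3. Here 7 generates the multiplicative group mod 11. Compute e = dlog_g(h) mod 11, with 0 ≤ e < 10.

Successive powers of 7 modulo 11:
  7^0=1  7^1=7  7^2=5  7^3=2  7^4=3
So 7^4 ≡ 3 (mod 11), giving e = 4.

4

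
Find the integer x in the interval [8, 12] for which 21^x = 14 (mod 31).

Compute 21^8 mod 31 = 14, then multiply by 21 repeatedly:
  21^8=14
Found 14 at exponent 8.

8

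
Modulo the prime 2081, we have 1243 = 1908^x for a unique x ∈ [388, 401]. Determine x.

Compute 1908^388 mod 2081 = 334, then multiply by 1908 repeatedly:
  1908^388=334  1908^389=486  1908^390=1243
Found 1243 at exponent 390.

390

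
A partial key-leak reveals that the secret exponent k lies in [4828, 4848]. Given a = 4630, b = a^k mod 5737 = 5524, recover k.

4834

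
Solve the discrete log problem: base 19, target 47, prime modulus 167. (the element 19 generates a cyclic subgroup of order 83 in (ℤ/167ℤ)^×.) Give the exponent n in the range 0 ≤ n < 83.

8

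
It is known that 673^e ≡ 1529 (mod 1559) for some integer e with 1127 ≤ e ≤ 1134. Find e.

Compute 673^1127 mod 1559 = 611, then multiply by 673 repeatedly:
  673^1127=611  673^1128=1186  673^1129=1529
Found 1529 at exponent 1129.

1129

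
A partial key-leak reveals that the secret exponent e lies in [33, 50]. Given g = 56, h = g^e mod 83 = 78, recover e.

36

Compute 56^33 mod 83 = 35, then multiply by 56 repeatedly:
  56^33=35  56^34=51  56^35=34  56^36=78
Found 78 at exponent 36.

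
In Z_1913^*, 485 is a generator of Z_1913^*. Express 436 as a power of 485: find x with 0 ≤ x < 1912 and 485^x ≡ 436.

Baby-step giant-step with m = ceil(sqrt(1912)) = 44.
Baby table (485^j mod 1913 for j=0..43):
  0:1  1:485  2:1839  3:457  4:1650  5:616  6:332  7:328
  8:301  9:597  10:682  11:1734  12:1183  13:1768  14:456  15:1165
  16:690  17:1788  18:591  19:1598  20:265  21:354  22:1433  23:586
  24:1086  25:635  26:1895  27:835  28:1332  29:1339  30:908  31:390
  32:1676  33:1748  34:321  35:732  36:1115  37:1309  38:1662  39:697
  40:1357  41:73  42:971  43:337
Giant step factor: 485^(-44) ≡ 1601 (mod 1913).
Scan 436·1601^i mod 1913 for i = 0, 1, …:
  i=0: 436   i=1: 1704   i=2: 166   i=3: 1772
  i=4: 1906   i=5: 271   i=6: 1533   i=7: 1867
  i=8: 961   i=9: 509     …   i=16: 973
  i=17: 591
Match at i=17, j=18: x = 17·44 + 18 = 766.

766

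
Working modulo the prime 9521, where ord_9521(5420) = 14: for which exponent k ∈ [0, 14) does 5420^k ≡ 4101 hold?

Successive powers of 5420 modulo 9521:
  5420^0=1  5420^1=5420  5420^2=4115  5420^3=5118  5420^4=4887  5420^5=118
  5420^6=1653  5420^7=9520  5420^8=4101
So 5420^8 ≡ 4101 (mod 9521), giving k = 8.

8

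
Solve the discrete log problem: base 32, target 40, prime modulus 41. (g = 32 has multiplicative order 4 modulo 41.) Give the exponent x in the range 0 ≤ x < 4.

2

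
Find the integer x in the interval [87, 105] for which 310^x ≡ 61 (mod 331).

105

Compute 310^87 mod 331 = 205, then multiply by 310 repeatedly:
  310^87=205  310^88=329  310^89=42  310^90=111  310^91=317
  310^92=294  310^93=115  310^94=233  310^95=72  310^96=143
  310^97=307  310^98=173  310^99=8  310^100=163  310^101=218
  310^102=56  310^103=148  310^104=202  310^105=61
Found 61 at exponent 105.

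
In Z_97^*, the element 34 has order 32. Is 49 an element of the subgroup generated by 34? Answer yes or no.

49 ∈ ⟨34⟩ iff 49^32 ≡ 1 (mod 97), since |⟨34⟩| = 32.
49^32 mod 97 = 61.
Since 61 ≠ 1, 49 does not lie in the subgroup.

no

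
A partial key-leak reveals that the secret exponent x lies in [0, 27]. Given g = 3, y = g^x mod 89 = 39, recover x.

24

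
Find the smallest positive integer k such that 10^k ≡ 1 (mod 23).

The order of 10 must divide p − 1 = 22 = 2 · 11.
Divisors: 1, 2, 11, 22.
Check each in increasing order: 10^1 ≡ 10;  10^2 ≡ 8;  10^11 ≡ 22;  10^22 ≡ 1.
Smallest exponent giving 1 is 22.

22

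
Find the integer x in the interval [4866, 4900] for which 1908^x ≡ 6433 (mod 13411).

4882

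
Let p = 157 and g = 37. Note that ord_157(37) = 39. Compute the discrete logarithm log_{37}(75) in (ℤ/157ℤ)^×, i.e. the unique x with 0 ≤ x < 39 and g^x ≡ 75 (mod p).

Successive powers of 37 modulo 157:
  37^0=1  37^1=37  37^2=113  37^3=99  37^4=52  37^5=40
  37^6=67  37^7=124  37^8=35  37^9=39  37^10=30  37^11=11
  37^12=93  37^13=144  37^14=147  37^15=101  37^16=126  37^17=109
  37^18=108  37^19=71  37^20=115  37^21=16  37^22=121  37^23=81
  37^24=14  37^25=47  37^26=12  37^27=130  37^28=100  37^29=89
  37^30=153  37^31=9  37^32=19  37^33=75
So 37^33 ≡ 75 (mod 157), giving x = 33.

33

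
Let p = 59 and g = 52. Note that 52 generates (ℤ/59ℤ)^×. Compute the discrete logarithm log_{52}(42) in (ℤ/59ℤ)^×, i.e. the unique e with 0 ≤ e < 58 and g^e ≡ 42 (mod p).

57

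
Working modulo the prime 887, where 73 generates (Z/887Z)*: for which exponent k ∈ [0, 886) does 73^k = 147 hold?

624

Baby-step giant-step with m = ceil(sqrt(886)) = 30.
Baby table (73^j mod 887 for j=0..29):
  0:1  1:73  2:7  3:511  4:49  5:29  6:343  7:203
  8:627  9:534  10:841  11:190  12:565  13:443  14:407  15:440
  16:188  17:419  18:429  19:272  20:342  21:130  22:620  23:23
  24:792  25:161  26:222  27:240  28:667  29:793
Giant step factor: 73^(-30) ≡ 163 (mod 887).
Scan 147·163^i mod 887 for i = 0, 1, …:
  i=0: 147   i=1: 12   i=2: 182   i=3: 395
  i=4: 521   i=5: 658   i=6: 814   i=7: 519
  i=8: 332   i=9: 9     …   i=19: 832
  i=20: 792
Match at i=20, j=24: k = 20·30 + 24 = 624.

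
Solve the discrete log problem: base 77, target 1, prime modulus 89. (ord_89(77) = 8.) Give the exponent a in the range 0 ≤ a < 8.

Successive powers of 77 modulo 89:
  77^0=1
So 77^0 ≡ 1 (mod 89), giving a = 0.

0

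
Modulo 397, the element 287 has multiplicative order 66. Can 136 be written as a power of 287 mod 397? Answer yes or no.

yes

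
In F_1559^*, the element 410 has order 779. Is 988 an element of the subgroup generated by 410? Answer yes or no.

no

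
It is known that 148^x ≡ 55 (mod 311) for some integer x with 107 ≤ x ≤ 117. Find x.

117

Compute 148^107 mod 311 = 255, then multiply by 148 repeatedly:
  148^107=255  148^108=109  148^109=271  148^110=300  148^111=238
  148^112=81  148^113=170  148^114=280  148^115=77  148^116=200
  148^117=55
Found 55 at exponent 117.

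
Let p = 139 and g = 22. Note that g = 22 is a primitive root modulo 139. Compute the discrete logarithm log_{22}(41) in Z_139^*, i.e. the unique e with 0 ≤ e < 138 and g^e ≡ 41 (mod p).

4

Baby-step giant-step with m = ceil(sqrt(138)) = 12.
Baby table (22^j mod 139 for j=0..11):
  0:1  1:22  2:67  3:84  4:41  5:68  6:106  7:108
  8:13  9:8  10:37  11:119
Giant step factor: 22^(-12) ≡ 6 (mod 139).
Scan 41·6^i mod 139 for i = 0, 1, …:
  i=0: 41
Match at i=0, j=4: e = 0·12 + 4 = 4.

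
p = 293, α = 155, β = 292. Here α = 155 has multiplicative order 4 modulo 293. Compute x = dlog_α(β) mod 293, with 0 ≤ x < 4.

Successive powers of 155 modulo 293:
  155^0=1  155^1=155  155^2=292
So 155^2 ≡ 292 (mod 293), giving x = 2.

2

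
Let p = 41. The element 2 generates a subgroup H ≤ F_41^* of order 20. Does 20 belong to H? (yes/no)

yes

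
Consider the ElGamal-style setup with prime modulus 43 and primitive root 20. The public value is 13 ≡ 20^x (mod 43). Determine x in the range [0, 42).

2

Baby-step giant-step with m = ceil(sqrt(42)) = 7.
Baby table (20^j mod 43 for j=0..6):
  0:1  1:20  2:13  3:2  4:40  5:26  6:4
Giant step factor: 20^(-7) ≡ 7 (mod 43).
Scan 13·7^i mod 43 for i = 0, 1, …:
  i=0: 13
Match at i=0, j=2: x = 0·7 + 2 = 2.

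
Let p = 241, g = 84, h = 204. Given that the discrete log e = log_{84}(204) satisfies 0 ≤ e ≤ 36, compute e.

Compute 84^0 mod 241 = 1, then multiply by 84 repeatedly:
  84^0=1  84^1=84  84^2=67  84^3=85  84^4=151
  84^5=152  84^6=236  84^7=62  84^8=147  84^9=57
  84^10=209  84^11=204
Found 204 at exponent 11.

11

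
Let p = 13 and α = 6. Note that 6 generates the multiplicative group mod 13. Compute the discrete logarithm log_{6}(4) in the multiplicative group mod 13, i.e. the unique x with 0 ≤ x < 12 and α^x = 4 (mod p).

Successive powers of 6 modulo 13:
  6^0=1  6^1=6  6^2=10  6^3=8  6^4=9  6^5=2
  6^6=12  6^7=7  6^8=3  6^9=5  6^10=4
So 6^10 ≡ 4 (mod 13), giving x = 10.

10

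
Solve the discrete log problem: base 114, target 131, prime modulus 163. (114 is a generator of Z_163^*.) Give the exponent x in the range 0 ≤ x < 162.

Baby-step giant-step with m = ceil(sqrt(162)) = 13.
Baby table (114^j mod 163 for j=0..12):
  0:1  1:114  2:119  3:37  4:143  5:2  6:65  7:75
  8:74  9:123  10:4  11:130  12:150
Giant step factor: 114^(-13) ≡ 76 (mod 163).
Scan 131·76^i mod 163 for i = 0, 1, …:
  i=0: 131   i=1: 13   i=2: 10   i=3: 108
  i=4: 58   i=5: 7   i=6: 43   i=7: 8
  i=8: 119
Match at i=8, j=2: x = 8·13 + 2 = 106.

106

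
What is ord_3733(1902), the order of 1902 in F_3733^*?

933

The order of 1902 must divide p − 1 = 3732 = 2^2 · 3 · 311.
Divisors: 1, 2, 3, 4, 6, 12, 311, 622, 933, 1244, 1866, 3732.
Check each in increasing order: 1902^1 ≡ 1902;  1902^2 ≡ 327;  1902^3 ≡ 2276;  1902^4 ≡ 2405;  1902^6 ≡ 2505;  1902^12 ≡ 3585;  1902^311 ≡ 2784;  1902^622 ≡ 948;  1902^933 ≡ 1.
Smallest exponent giving 1 is 933.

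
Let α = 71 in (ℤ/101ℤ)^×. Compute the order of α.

The order of 71 must divide p − 1 = 100 = 2^2 · 5^2.
Divisors: 1, 2, 4, 5, 10, 20, 25, 50, 100.
Check each in increasing order: 71^1 ≡ 71;  71^2 ≡ 92;  71^4 ≡ 81;  71^5 ≡ 95;  71^10 ≡ 36;  71^20 ≡ 84;  71^25 ≡ 1.
Smallest exponent giving 1 is 25.

25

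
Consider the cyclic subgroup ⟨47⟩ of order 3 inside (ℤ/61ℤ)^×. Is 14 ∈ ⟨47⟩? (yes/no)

no

14 ∈ ⟨47⟩ iff 14^3 ≡ 1 (mod 61), since |⟨47⟩| = 3.
14^3 mod 61 = 60.
Since 60 ≠ 1, 14 does not lie in the subgroup.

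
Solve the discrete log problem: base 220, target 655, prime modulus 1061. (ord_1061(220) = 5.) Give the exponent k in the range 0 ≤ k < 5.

Successive powers of 220 modulo 1061:
  220^0=1  220^1=220  220^2=655
So 220^2 ≡ 655 (mod 1061), giving k = 2.

2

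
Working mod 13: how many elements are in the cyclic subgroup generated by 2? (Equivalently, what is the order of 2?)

12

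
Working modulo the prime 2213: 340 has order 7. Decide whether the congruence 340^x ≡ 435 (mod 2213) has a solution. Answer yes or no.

yes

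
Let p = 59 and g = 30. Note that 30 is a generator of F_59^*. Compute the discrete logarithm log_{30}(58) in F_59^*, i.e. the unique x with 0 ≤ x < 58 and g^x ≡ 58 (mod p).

29

Successive powers of 30 modulo 59:
  30^0=1  30^1=30  30^2=15  30^3=37  30^4=48  30^5=24
  30^6=12  30^7=6  30^8=3  30^9=31  30^10=45  30^11=52
  30^12=26  30^13=13  30^14=36  30^15=18  30^16=9  30^17=34
  30^18=17  30^19=38  30^20=19  30^21=39  30^22=49  30^23=54
  30^24=27  30^25=43  30^26=51  30^27=55  30^28=57  30^29=58
So 30^29 ≡ 58 (mod 59), giving x = 29.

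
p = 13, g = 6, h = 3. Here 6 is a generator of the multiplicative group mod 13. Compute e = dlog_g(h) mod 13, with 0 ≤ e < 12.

8

Successive powers of 6 modulo 13:
  6^0=1  6^1=6  6^2=10  6^3=8  6^4=9  6^5=2
  6^6=12  6^7=7  6^8=3
So 6^8 ≡ 3 (mod 13), giving e = 8.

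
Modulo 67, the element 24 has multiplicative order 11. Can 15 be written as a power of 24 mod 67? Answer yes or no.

yes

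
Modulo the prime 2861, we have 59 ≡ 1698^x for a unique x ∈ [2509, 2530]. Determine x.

2520

Compute 1698^2509 mod 2861 = 2854, then multiply by 1698 repeatedly:
  1698^2509=2854  1698^2510=2419  1698^2511=1927  1698^2512=1923  1698^2513=853
  1698^2514=728  1698^2515=192  1698^2516=2723  1698^2517=278  1698^2518=2840
  1698^2519=1535  1698^2520=59
Found 59 at exponent 2520.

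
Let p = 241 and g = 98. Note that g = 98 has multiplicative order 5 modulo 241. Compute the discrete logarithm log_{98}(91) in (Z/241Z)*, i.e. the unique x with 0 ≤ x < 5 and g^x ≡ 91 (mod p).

Successive powers of 98 modulo 241:
  98^0=1  98^1=98  98^2=205  98^3=87  98^4=91
So 98^4 ≡ 91 (mod 241), giving x = 4.

4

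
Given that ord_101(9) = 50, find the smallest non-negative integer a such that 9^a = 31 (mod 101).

18

Successive powers of 9 modulo 101:
  9^0=1  9^1=9  9^2=81  9^3=22  9^4=97  9^5=65
  9^6=80  9^7=13  9^8=16  9^9=43  9^10=84  9^11=49
  9^12=37  9^13=30  9^14=68  9^15=6  9^16=54  9^17=82
  9^18=31
So 9^18 ≡ 31 (mod 101), giving a = 18.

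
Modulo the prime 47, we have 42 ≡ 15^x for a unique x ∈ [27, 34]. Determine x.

34

Compute 15^27 mod 47 = 41, then multiply by 15 repeatedly:
  15^27=41  15^28=4  15^29=13  15^30=7  15^31=11
  15^32=24  15^33=31  15^34=42
Found 42 at exponent 34.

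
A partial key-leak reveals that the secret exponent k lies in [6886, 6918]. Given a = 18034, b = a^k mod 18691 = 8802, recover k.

6918

Compute 18034^6886 mod 18691 = 11279, then multiply by 18034 repeatedly:
  18034^6886=11279  18034^6887=10024  18034^6888=12155  18034^6889=13913  18034^6890=17749
  18034^6891=2091  18034^6892=9347  18034^6893=8360  18034^6894=2634  18034^6895=7725
  18034^6896=8627  18034^6897=14125  18034^6898=9302  18034^6899=543  18034^6900=17069
  18034^6901=267  18034^6902=11491  18034^6903=1577  18034^6904=10607  18034^6905=2944
  18034^6906=9656  18034^6907=10948  18034^6908=3199  18034^6909=10340  18034^6910=10144
  18034^6911=8079  18034^6912=341  18034^6913=255  18034^6914=684  18034^6915=17887
  18034^6916=4880  18034^6917=8692  18034^6918=8802
Found 8802 at exponent 6918.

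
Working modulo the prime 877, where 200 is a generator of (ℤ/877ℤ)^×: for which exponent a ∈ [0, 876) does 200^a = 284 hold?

246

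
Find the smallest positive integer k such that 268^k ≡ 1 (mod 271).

15

The order of 268 must divide p − 1 = 270 = 2 · 3^3 · 5.
Divisors: 1, 2, 3, 5, 6, 9, 10, 15, 18, 27, 30, 45, 54, 90, 135, 270.
Check each in increasing order: 268^1 ≡ 268;  268^2 ≡ 9;  268^3 ≡ 244;  268^5 ≡ 28;  268^6 ≡ 187;  268^9 ≡ 100;  268^10 ≡ 242;  268^15 ≡ 1.
Smallest exponent giving 1 is 15.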